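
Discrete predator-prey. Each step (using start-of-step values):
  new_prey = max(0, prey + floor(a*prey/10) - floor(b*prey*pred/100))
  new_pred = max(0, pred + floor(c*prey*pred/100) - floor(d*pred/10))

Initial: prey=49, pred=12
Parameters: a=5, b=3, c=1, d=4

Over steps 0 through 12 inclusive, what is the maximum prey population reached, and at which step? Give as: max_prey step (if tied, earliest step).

Step 1: prey: 49+24-17=56; pred: 12+5-4=13
Step 2: prey: 56+28-21=63; pred: 13+7-5=15
Step 3: prey: 63+31-28=66; pred: 15+9-6=18
Step 4: prey: 66+33-35=64; pred: 18+11-7=22
Step 5: prey: 64+32-42=54; pred: 22+14-8=28
Step 6: prey: 54+27-45=36; pred: 28+15-11=32
Step 7: prey: 36+18-34=20; pred: 32+11-12=31
Step 8: prey: 20+10-18=12; pred: 31+6-12=25
Step 9: prey: 12+6-9=9; pred: 25+3-10=18
Step 10: prey: 9+4-4=9; pred: 18+1-7=12
Step 11: prey: 9+4-3=10; pred: 12+1-4=9
Step 12: prey: 10+5-2=13; pred: 9+0-3=6
Max prey = 66 at step 3

Answer: 66 3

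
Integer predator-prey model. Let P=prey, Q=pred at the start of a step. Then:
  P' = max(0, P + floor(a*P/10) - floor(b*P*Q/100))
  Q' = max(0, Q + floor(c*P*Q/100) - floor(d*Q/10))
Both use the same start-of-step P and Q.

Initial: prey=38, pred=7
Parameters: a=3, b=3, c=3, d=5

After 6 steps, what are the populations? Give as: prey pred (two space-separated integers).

Step 1: prey: 38+11-7=42; pred: 7+7-3=11
Step 2: prey: 42+12-13=41; pred: 11+13-5=19
Step 3: prey: 41+12-23=30; pred: 19+23-9=33
Step 4: prey: 30+9-29=10; pred: 33+29-16=46
Step 5: prey: 10+3-13=0; pred: 46+13-23=36
Step 6: prey: 0+0-0=0; pred: 36+0-18=18

Answer: 0 18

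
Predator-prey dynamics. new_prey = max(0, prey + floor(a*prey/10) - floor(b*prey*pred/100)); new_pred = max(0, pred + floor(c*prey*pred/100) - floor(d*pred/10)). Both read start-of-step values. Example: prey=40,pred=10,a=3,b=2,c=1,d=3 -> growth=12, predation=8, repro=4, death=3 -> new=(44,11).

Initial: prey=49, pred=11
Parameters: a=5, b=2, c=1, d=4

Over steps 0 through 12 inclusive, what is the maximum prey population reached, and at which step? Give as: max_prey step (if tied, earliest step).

Step 1: prey: 49+24-10=63; pred: 11+5-4=12
Step 2: prey: 63+31-15=79; pred: 12+7-4=15
Step 3: prey: 79+39-23=95; pred: 15+11-6=20
Step 4: prey: 95+47-38=104; pred: 20+19-8=31
Step 5: prey: 104+52-64=92; pred: 31+32-12=51
Step 6: prey: 92+46-93=45; pred: 51+46-20=77
Step 7: prey: 45+22-69=0; pred: 77+34-30=81
Step 8: prey: 0+0-0=0; pred: 81+0-32=49
Step 9: prey: 0+0-0=0; pred: 49+0-19=30
Step 10: prey: 0+0-0=0; pred: 30+0-12=18
Step 11: prey: 0+0-0=0; pred: 18+0-7=11
Step 12: prey: 0+0-0=0; pred: 11+0-4=7
Max prey = 104 at step 4

Answer: 104 4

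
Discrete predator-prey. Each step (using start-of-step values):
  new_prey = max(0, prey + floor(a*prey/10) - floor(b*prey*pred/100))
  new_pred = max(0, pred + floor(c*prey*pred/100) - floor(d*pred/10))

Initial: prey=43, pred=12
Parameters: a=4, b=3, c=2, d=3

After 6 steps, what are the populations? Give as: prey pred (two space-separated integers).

Step 1: prey: 43+17-15=45; pred: 12+10-3=19
Step 2: prey: 45+18-25=38; pred: 19+17-5=31
Step 3: prey: 38+15-35=18; pred: 31+23-9=45
Step 4: prey: 18+7-24=1; pred: 45+16-13=48
Step 5: prey: 1+0-1=0; pred: 48+0-14=34
Step 6: prey: 0+0-0=0; pred: 34+0-10=24

Answer: 0 24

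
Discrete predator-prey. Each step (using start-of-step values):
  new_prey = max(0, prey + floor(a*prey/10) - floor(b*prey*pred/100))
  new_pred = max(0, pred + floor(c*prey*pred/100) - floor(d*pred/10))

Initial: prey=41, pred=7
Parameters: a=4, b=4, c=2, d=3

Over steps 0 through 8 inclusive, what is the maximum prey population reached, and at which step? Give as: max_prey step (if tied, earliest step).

Answer: 46 1

Derivation:
Step 1: prey: 41+16-11=46; pred: 7+5-2=10
Step 2: prey: 46+18-18=46; pred: 10+9-3=16
Step 3: prey: 46+18-29=35; pred: 16+14-4=26
Step 4: prey: 35+14-36=13; pred: 26+18-7=37
Step 5: prey: 13+5-19=0; pred: 37+9-11=35
Step 6: prey: 0+0-0=0; pred: 35+0-10=25
Step 7: prey: 0+0-0=0; pred: 25+0-7=18
Step 8: prey: 0+0-0=0; pred: 18+0-5=13
Max prey = 46 at step 1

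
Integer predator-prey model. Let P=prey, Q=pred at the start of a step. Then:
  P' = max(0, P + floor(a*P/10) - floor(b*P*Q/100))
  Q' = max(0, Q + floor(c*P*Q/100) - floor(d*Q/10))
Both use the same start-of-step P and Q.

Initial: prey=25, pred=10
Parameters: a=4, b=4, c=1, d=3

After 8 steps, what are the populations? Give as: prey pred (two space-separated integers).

Step 1: prey: 25+10-10=25; pred: 10+2-3=9
Step 2: prey: 25+10-9=26; pred: 9+2-2=9
Step 3: prey: 26+10-9=27; pred: 9+2-2=9
Step 4: prey: 27+10-9=28; pred: 9+2-2=9
Step 5: prey: 28+11-10=29; pred: 9+2-2=9
Step 6: prey: 29+11-10=30; pred: 9+2-2=9
Step 7: prey: 30+12-10=32; pred: 9+2-2=9
Step 8: prey: 32+12-11=33; pred: 9+2-2=9

Answer: 33 9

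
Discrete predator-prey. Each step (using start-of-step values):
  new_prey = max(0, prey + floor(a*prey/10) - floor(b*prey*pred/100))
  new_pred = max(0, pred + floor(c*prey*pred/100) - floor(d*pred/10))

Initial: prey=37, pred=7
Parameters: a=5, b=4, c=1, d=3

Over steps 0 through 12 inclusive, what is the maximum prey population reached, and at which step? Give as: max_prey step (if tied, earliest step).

Step 1: prey: 37+18-10=45; pred: 7+2-2=7
Step 2: prey: 45+22-12=55; pred: 7+3-2=8
Step 3: prey: 55+27-17=65; pred: 8+4-2=10
Step 4: prey: 65+32-26=71; pred: 10+6-3=13
Step 5: prey: 71+35-36=70; pred: 13+9-3=19
Step 6: prey: 70+35-53=52; pred: 19+13-5=27
Step 7: prey: 52+26-56=22; pred: 27+14-8=33
Step 8: prey: 22+11-29=4; pred: 33+7-9=31
Step 9: prey: 4+2-4=2; pred: 31+1-9=23
Step 10: prey: 2+1-1=2; pred: 23+0-6=17
Step 11: prey: 2+1-1=2; pred: 17+0-5=12
Step 12: prey: 2+1-0=3; pred: 12+0-3=9
Max prey = 71 at step 4

Answer: 71 4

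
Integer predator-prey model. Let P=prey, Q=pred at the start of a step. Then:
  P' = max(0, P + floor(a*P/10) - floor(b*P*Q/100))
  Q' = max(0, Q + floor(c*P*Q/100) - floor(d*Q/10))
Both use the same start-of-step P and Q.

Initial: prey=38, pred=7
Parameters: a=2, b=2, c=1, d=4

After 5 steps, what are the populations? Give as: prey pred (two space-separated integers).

Step 1: prey: 38+7-5=40; pred: 7+2-2=7
Step 2: prey: 40+8-5=43; pred: 7+2-2=7
Step 3: prey: 43+8-6=45; pred: 7+3-2=8
Step 4: prey: 45+9-7=47; pred: 8+3-3=8
Step 5: prey: 47+9-7=49; pred: 8+3-3=8

Answer: 49 8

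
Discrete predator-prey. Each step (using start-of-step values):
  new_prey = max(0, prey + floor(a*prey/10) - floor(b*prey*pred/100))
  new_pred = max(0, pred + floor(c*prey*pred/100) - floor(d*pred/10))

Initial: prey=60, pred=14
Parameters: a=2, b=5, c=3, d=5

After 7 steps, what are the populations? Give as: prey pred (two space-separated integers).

Step 1: prey: 60+12-42=30; pred: 14+25-7=32
Step 2: prey: 30+6-48=0; pred: 32+28-16=44
Step 3: prey: 0+0-0=0; pred: 44+0-22=22
Step 4: prey: 0+0-0=0; pred: 22+0-11=11
Step 5: prey: 0+0-0=0; pred: 11+0-5=6
Step 6: prey: 0+0-0=0; pred: 6+0-3=3
Step 7: prey: 0+0-0=0; pred: 3+0-1=2

Answer: 0 2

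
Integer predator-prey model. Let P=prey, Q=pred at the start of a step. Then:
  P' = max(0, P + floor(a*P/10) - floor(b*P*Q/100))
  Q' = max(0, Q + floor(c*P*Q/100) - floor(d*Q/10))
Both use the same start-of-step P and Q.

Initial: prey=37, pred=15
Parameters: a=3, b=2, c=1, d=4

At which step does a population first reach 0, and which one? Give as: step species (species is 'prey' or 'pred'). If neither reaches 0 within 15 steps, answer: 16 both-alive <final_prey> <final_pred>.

Answer: 16 both-alive 43 15

Derivation:
Step 1: prey: 37+11-11=37; pred: 15+5-6=14
Step 2: prey: 37+11-10=38; pred: 14+5-5=14
Step 3: prey: 38+11-10=39; pred: 14+5-5=14
Step 4: prey: 39+11-10=40; pred: 14+5-5=14
Step 5: prey: 40+12-11=41; pred: 14+5-5=14
Step 6: prey: 41+12-11=42; pred: 14+5-5=14
Step 7: prey: 42+12-11=43; pred: 14+5-5=14
Step 8: prey: 43+12-12=43; pred: 14+6-5=15
Step 9: prey: 43+12-12=43; pred: 15+6-6=15
Steps 10-15: state stable at prey=43, pred=15 (no change)
No extinction within 15 steps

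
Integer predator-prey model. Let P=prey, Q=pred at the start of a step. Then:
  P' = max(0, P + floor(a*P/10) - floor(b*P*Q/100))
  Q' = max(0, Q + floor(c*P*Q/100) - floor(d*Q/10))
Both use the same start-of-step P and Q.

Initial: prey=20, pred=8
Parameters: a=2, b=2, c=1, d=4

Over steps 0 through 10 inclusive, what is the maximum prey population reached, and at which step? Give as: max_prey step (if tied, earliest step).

Answer: 57 10

Derivation:
Step 1: prey: 20+4-3=21; pred: 8+1-3=6
Step 2: prey: 21+4-2=23; pred: 6+1-2=5
Step 3: prey: 23+4-2=25; pred: 5+1-2=4
Step 4: prey: 25+5-2=28; pred: 4+1-1=4
Step 5: prey: 28+5-2=31; pred: 4+1-1=4
Step 6: prey: 31+6-2=35; pred: 4+1-1=4
Step 7: prey: 35+7-2=40; pred: 4+1-1=4
Step 8: prey: 40+8-3=45; pred: 4+1-1=4
Step 9: prey: 45+9-3=51; pred: 4+1-1=4
Step 10: prey: 51+10-4=57; pred: 4+2-1=5
Max prey = 57 at step 10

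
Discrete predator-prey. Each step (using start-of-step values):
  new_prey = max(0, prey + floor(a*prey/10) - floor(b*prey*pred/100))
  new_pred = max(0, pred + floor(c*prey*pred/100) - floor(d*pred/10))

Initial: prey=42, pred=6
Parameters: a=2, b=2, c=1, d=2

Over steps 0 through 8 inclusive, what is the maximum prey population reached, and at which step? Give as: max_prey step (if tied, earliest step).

Answer: 49 3

Derivation:
Step 1: prey: 42+8-5=45; pred: 6+2-1=7
Step 2: prey: 45+9-6=48; pred: 7+3-1=9
Step 3: prey: 48+9-8=49; pred: 9+4-1=12
Step 4: prey: 49+9-11=47; pred: 12+5-2=15
Step 5: prey: 47+9-14=42; pred: 15+7-3=19
Step 6: prey: 42+8-15=35; pred: 19+7-3=23
Step 7: prey: 35+7-16=26; pred: 23+8-4=27
Step 8: prey: 26+5-14=17; pred: 27+7-5=29
Max prey = 49 at step 3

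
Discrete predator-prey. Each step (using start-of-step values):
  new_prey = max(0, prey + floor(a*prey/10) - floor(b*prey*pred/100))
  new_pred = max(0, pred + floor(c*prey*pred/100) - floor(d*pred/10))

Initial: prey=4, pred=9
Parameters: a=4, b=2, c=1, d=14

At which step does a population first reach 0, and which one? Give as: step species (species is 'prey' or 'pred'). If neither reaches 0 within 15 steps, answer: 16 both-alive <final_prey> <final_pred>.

Answer: 1 pred

Derivation:
Step 1: prey: 4+1-0=5; pred: 9+0-12=0
First extinction: pred at step 1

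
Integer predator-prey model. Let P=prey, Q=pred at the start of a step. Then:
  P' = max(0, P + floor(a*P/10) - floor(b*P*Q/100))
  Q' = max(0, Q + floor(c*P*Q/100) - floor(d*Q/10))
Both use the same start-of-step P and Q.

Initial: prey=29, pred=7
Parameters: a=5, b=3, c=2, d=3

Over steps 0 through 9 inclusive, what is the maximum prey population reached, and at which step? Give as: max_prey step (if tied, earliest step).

Step 1: prey: 29+14-6=37; pred: 7+4-2=9
Step 2: prey: 37+18-9=46; pred: 9+6-2=13
Step 3: prey: 46+23-17=52; pred: 13+11-3=21
Step 4: prey: 52+26-32=46; pred: 21+21-6=36
Step 5: prey: 46+23-49=20; pred: 36+33-10=59
Step 6: prey: 20+10-35=0; pred: 59+23-17=65
Step 7: prey: 0+0-0=0; pred: 65+0-19=46
Step 8: prey: 0+0-0=0; pred: 46+0-13=33
Step 9: prey: 0+0-0=0; pred: 33+0-9=24
Max prey = 52 at step 3

Answer: 52 3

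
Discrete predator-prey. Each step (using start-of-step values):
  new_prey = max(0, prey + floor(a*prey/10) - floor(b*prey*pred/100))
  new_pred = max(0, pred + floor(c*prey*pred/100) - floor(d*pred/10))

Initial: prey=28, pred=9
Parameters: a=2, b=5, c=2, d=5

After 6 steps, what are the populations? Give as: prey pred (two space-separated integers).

Answer: 10 2

Derivation:
Step 1: prey: 28+5-12=21; pred: 9+5-4=10
Step 2: prey: 21+4-10=15; pred: 10+4-5=9
Step 3: prey: 15+3-6=12; pred: 9+2-4=7
Step 4: prey: 12+2-4=10; pred: 7+1-3=5
Step 5: prey: 10+2-2=10; pred: 5+1-2=4
Step 6: prey: 10+2-2=10; pred: 4+0-2=2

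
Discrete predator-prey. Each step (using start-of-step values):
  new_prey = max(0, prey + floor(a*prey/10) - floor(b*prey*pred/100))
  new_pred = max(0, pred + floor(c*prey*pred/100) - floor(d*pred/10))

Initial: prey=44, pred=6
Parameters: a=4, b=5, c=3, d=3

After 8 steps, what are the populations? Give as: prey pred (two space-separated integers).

Step 1: prey: 44+17-13=48; pred: 6+7-1=12
Step 2: prey: 48+19-28=39; pred: 12+17-3=26
Step 3: prey: 39+15-50=4; pred: 26+30-7=49
Step 4: prey: 4+1-9=0; pred: 49+5-14=40
Step 5: prey: 0+0-0=0; pred: 40+0-12=28
Step 6: prey: 0+0-0=0; pred: 28+0-8=20
Step 7: prey: 0+0-0=0; pred: 20+0-6=14
Step 8: prey: 0+0-0=0; pred: 14+0-4=10

Answer: 0 10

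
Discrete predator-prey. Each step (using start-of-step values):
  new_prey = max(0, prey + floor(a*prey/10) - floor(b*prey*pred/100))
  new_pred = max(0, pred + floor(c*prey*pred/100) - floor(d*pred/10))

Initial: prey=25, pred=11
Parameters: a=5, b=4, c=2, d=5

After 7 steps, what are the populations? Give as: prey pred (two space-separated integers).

Answer: 22 18

Derivation:
Step 1: prey: 25+12-11=26; pred: 11+5-5=11
Step 2: prey: 26+13-11=28; pred: 11+5-5=11
Step 3: prey: 28+14-12=30; pred: 11+6-5=12
Step 4: prey: 30+15-14=31; pred: 12+7-6=13
Step 5: prey: 31+15-16=30; pred: 13+8-6=15
Step 6: prey: 30+15-18=27; pred: 15+9-7=17
Step 7: prey: 27+13-18=22; pred: 17+9-8=18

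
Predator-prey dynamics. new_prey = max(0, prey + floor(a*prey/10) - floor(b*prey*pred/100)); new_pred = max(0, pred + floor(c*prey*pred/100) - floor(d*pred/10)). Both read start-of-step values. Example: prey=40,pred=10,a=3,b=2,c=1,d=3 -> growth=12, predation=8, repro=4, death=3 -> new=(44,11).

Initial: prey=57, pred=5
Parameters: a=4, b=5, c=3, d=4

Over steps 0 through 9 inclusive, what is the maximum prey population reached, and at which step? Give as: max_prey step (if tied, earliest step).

Step 1: prey: 57+22-14=65; pred: 5+8-2=11
Step 2: prey: 65+26-35=56; pred: 11+21-4=28
Step 3: prey: 56+22-78=0; pred: 28+47-11=64
Step 4: prey: 0+0-0=0; pred: 64+0-25=39
Step 5: prey: 0+0-0=0; pred: 39+0-15=24
Step 6: prey: 0+0-0=0; pred: 24+0-9=15
Step 7: prey: 0+0-0=0; pred: 15+0-6=9
Step 8: prey: 0+0-0=0; pred: 9+0-3=6
Step 9: prey: 0+0-0=0; pred: 6+0-2=4
Max prey = 65 at step 1

Answer: 65 1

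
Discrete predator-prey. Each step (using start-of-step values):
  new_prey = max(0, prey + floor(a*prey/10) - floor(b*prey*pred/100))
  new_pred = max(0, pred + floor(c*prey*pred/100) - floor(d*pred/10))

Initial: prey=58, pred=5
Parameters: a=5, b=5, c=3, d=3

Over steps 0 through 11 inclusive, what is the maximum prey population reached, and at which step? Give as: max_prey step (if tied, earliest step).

Step 1: prey: 58+29-14=73; pred: 5+8-1=12
Step 2: prey: 73+36-43=66; pred: 12+26-3=35
Step 3: prey: 66+33-115=0; pred: 35+69-10=94
Step 4: prey: 0+0-0=0; pred: 94+0-28=66
Step 5: prey: 0+0-0=0; pred: 66+0-19=47
Step 6: prey: 0+0-0=0; pred: 47+0-14=33
Step 7: prey: 0+0-0=0; pred: 33+0-9=24
Step 8: prey: 0+0-0=0; pred: 24+0-7=17
Step 9: prey: 0+0-0=0; pred: 17+0-5=12
Step 10: prey: 0+0-0=0; pred: 12+0-3=9
Step 11: prey: 0+0-0=0; pred: 9+0-2=7
Max prey = 73 at step 1

Answer: 73 1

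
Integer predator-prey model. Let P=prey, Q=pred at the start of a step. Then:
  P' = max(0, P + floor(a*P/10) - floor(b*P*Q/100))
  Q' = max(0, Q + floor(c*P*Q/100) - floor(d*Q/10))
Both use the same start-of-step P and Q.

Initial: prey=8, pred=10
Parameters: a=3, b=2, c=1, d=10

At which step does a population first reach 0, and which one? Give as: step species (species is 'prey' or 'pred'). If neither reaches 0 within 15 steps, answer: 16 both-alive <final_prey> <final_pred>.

Answer: 1 pred

Derivation:
Step 1: prey: 8+2-1=9; pred: 10+0-10=0
First extinction: pred at step 1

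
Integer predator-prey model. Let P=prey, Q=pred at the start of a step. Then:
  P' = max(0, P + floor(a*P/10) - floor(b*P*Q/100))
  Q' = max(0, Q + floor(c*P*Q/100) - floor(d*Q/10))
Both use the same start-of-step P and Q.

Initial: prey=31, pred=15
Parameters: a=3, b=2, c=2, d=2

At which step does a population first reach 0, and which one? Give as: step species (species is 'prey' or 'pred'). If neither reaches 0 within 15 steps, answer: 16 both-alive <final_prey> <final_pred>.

Answer: 16 both-alive 1 7

Derivation:
Step 1: prey: 31+9-9=31; pred: 15+9-3=21
Step 2: prey: 31+9-13=27; pred: 21+13-4=30
Step 3: prey: 27+8-16=19; pred: 30+16-6=40
Step 4: prey: 19+5-15=9; pred: 40+15-8=47
Step 5: prey: 9+2-8=3; pred: 47+8-9=46
Step 6: prey: 3+0-2=1; pred: 46+2-9=39
Step 7: prey: 1+0-0=1; pred: 39+0-7=32
Step 8: prey: 1+0-0=1; pred: 32+0-6=26
Step 9: prey: 1+0-0=1; pred: 26+0-5=21
Step 10: prey: 1+0-0=1; pred: 21+0-4=17
Step 11: prey: 1+0-0=1; pred: 17+0-3=14
Step 12: prey: 1+0-0=1; pred: 14+0-2=12
Step 13: prey: 1+0-0=1; pred: 12+0-2=10
Step 14: prey: 1+0-0=1; pred: 10+0-2=8
Step 15: prey: 1+0-0=1; pred: 8+0-1=7
No extinction within 15 steps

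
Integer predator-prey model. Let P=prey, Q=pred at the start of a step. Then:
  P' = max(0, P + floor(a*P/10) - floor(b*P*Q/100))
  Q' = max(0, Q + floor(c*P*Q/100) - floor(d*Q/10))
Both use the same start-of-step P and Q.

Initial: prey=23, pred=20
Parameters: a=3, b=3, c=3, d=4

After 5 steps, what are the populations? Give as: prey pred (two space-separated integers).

Answer: 2 11

Derivation:
Step 1: prey: 23+6-13=16; pred: 20+13-8=25
Step 2: prey: 16+4-12=8; pred: 25+12-10=27
Step 3: prey: 8+2-6=4; pred: 27+6-10=23
Step 4: prey: 4+1-2=3; pred: 23+2-9=16
Step 5: prey: 3+0-1=2; pred: 16+1-6=11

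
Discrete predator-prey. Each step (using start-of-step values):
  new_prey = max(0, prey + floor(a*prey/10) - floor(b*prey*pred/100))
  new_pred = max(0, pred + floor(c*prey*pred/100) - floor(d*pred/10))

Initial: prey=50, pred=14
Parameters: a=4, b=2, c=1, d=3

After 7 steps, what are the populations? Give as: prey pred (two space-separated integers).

Step 1: prey: 50+20-14=56; pred: 14+7-4=17
Step 2: prey: 56+22-19=59; pred: 17+9-5=21
Step 3: prey: 59+23-24=58; pred: 21+12-6=27
Step 4: prey: 58+23-31=50; pred: 27+15-8=34
Step 5: prey: 50+20-34=36; pred: 34+17-10=41
Step 6: prey: 36+14-29=21; pred: 41+14-12=43
Step 7: prey: 21+8-18=11; pred: 43+9-12=40

Answer: 11 40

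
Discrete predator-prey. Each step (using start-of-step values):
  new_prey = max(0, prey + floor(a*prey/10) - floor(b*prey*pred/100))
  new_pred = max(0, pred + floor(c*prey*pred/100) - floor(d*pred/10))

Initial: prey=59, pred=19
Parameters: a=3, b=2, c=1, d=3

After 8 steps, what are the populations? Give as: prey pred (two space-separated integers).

Answer: 7 14

Derivation:
Step 1: prey: 59+17-22=54; pred: 19+11-5=25
Step 2: prey: 54+16-27=43; pred: 25+13-7=31
Step 3: prey: 43+12-26=29; pred: 31+13-9=35
Step 4: prey: 29+8-20=17; pred: 35+10-10=35
Step 5: prey: 17+5-11=11; pred: 35+5-10=30
Step 6: prey: 11+3-6=8; pred: 30+3-9=24
Step 7: prey: 8+2-3=7; pred: 24+1-7=18
Step 8: prey: 7+2-2=7; pred: 18+1-5=14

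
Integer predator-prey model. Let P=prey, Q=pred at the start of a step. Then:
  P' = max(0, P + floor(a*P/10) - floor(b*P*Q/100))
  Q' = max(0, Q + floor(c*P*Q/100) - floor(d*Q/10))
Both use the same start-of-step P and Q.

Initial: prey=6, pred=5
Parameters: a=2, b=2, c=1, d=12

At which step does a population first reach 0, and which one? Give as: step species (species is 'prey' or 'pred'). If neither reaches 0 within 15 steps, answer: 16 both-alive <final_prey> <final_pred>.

Step 1: prey: 6+1-0=7; pred: 5+0-6=0
First extinction: pred at step 1

Answer: 1 pred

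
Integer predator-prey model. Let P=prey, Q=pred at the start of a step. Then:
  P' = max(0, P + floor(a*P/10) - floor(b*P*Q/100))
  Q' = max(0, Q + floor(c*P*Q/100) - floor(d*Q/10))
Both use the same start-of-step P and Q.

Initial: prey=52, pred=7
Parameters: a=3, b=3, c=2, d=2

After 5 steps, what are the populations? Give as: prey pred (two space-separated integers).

Answer: 0 50

Derivation:
Step 1: prey: 52+15-10=57; pred: 7+7-1=13
Step 2: prey: 57+17-22=52; pred: 13+14-2=25
Step 3: prey: 52+15-39=28; pred: 25+26-5=46
Step 4: prey: 28+8-38=0; pred: 46+25-9=62
Step 5: prey: 0+0-0=0; pred: 62+0-12=50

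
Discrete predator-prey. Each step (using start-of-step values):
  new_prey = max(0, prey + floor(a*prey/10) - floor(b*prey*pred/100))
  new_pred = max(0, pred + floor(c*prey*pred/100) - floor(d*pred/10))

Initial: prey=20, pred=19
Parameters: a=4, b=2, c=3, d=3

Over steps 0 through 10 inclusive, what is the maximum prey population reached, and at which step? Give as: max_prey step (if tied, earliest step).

Answer: 21 1

Derivation:
Step 1: prey: 20+8-7=21; pred: 19+11-5=25
Step 2: prey: 21+8-10=19; pred: 25+15-7=33
Step 3: prey: 19+7-12=14; pred: 33+18-9=42
Step 4: prey: 14+5-11=8; pred: 42+17-12=47
Step 5: prey: 8+3-7=4; pred: 47+11-14=44
Step 6: prey: 4+1-3=2; pred: 44+5-13=36
Step 7: prey: 2+0-1=1; pred: 36+2-10=28
Step 8: prey: 1+0-0=1; pred: 28+0-8=20
Step 9: prey: 1+0-0=1; pred: 20+0-6=14
Step 10: prey: 1+0-0=1; pred: 14+0-4=10
Max prey = 21 at step 1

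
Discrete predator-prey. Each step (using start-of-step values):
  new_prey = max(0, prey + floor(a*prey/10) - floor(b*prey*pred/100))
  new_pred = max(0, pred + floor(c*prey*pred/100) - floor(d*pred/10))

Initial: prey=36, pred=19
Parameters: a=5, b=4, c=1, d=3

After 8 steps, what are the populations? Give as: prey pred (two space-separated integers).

Step 1: prey: 36+18-27=27; pred: 19+6-5=20
Step 2: prey: 27+13-21=19; pred: 20+5-6=19
Step 3: prey: 19+9-14=14; pred: 19+3-5=17
Step 4: prey: 14+7-9=12; pred: 17+2-5=14
Step 5: prey: 12+6-6=12; pred: 14+1-4=11
Step 6: prey: 12+6-5=13; pred: 11+1-3=9
Step 7: prey: 13+6-4=15; pred: 9+1-2=8
Step 8: prey: 15+7-4=18; pred: 8+1-2=7

Answer: 18 7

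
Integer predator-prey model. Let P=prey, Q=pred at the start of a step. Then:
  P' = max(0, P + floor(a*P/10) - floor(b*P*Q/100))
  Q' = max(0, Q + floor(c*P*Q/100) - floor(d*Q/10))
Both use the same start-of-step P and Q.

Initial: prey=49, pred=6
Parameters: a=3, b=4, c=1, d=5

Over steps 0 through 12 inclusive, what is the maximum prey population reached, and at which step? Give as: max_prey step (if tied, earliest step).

Answer: 74 6

Derivation:
Step 1: prey: 49+14-11=52; pred: 6+2-3=5
Step 2: prey: 52+15-10=57; pred: 5+2-2=5
Step 3: prey: 57+17-11=63; pred: 5+2-2=5
Step 4: prey: 63+18-12=69; pred: 5+3-2=6
Step 5: prey: 69+20-16=73; pred: 6+4-3=7
Step 6: prey: 73+21-20=74; pred: 7+5-3=9
Step 7: prey: 74+22-26=70; pred: 9+6-4=11
Step 8: prey: 70+21-30=61; pred: 11+7-5=13
Step 9: prey: 61+18-31=48; pred: 13+7-6=14
Step 10: prey: 48+14-26=36; pred: 14+6-7=13
Step 11: prey: 36+10-18=28; pred: 13+4-6=11
Step 12: prey: 28+8-12=24; pred: 11+3-5=9
Max prey = 74 at step 6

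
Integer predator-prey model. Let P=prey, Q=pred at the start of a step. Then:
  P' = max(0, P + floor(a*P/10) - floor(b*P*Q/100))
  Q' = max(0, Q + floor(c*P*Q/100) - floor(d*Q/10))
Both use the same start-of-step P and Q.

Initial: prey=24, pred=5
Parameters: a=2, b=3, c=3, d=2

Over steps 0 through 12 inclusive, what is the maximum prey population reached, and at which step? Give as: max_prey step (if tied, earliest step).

Step 1: prey: 24+4-3=25; pred: 5+3-1=7
Step 2: prey: 25+5-5=25; pred: 7+5-1=11
Step 3: prey: 25+5-8=22; pred: 11+8-2=17
Step 4: prey: 22+4-11=15; pred: 17+11-3=25
Step 5: prey: 15+3-11=7; pred: 25+11-5=31
Step 6: prey: 7+1-6=2; pred: 31+6-6=31
Step 7: prey: 2+0-1=1; pred: 31+1-6=26
Step 8: prey: 1+0-0=1; pred: 26+0-5=21
Step 9: prey: 1+0-0=1; pred: 21+0-4=17
Step 10: prey: 1+0-0=1; pred: 17+0-3=14
Step 11: prey: 1+0-0=1; pred: 14+0-2=12
Step 12: prey: 1+0-0=1; pred: 12+0-2=10
Max prey = 25 at step 1

Answer: 25 1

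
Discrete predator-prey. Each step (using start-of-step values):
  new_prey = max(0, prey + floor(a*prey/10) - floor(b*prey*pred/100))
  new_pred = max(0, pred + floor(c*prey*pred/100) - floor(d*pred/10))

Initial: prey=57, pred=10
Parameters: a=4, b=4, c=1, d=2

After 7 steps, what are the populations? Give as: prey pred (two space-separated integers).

Step 1: prey: 57+22-22=57; pred: 10+5-2=13
Step 2: prey: 57+22-29=50; pred: 13+7-2=18
Step 3: prey: 50+20-36=34; pred: 18+9-3=24
Step 4: prey: 34+13-32=15; pred: 24+8-4=28
Step 5: prey: 15+6-16=5; pred: 28+4-5=27
Step 6: prey: 5+2-5=2; pred: 27+1-5=23
Step 7: prey: 2+0-1=1; pred: 23+0-4=19

Answer: 1 19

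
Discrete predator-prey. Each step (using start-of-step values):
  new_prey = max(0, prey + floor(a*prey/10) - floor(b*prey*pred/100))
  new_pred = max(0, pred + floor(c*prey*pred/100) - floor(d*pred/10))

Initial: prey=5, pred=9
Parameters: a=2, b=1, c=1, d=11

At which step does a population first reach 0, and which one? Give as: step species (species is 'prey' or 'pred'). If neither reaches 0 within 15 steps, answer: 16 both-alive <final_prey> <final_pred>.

Answer: 1 pred

Derivation:
Step 1: prey: 5+1-0=6; pred: 9+0-9=0
First extinction: pred at step 1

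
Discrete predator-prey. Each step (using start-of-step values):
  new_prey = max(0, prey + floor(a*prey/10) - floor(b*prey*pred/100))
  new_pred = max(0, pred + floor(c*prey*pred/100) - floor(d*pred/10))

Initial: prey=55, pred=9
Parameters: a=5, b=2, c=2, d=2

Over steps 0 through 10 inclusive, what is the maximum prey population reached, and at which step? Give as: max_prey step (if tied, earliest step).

Step 1: prey: 55+27-9=73; pred: 9+9-1=17
Step 2: prey: 73+36-24=85; pred: 17+24-3=38
Step 3: prey: 85+42-64=63; pred: 38+64-7=95
Step 4: prey: 63+31-119=0; pred: 95+119-19=195
Step 5: prey: 0+0-0=0; pred: 195+0-39=156
Step 6: prey: 0+0-0=0; pred: 156+0-31=125
Step 7: prey: 0+0-0=0; pred: 125+0-25=100
Step 8: prey: 0+0-0=0; pred: 100+0-20=80
Step 9: prey: 0+0-0=0; pred: 80+0-16=64
Step 10: prey: 0+0-0=0; pred: 64+0-12=52
Max prey = 85 at step 2

Answer: 85 2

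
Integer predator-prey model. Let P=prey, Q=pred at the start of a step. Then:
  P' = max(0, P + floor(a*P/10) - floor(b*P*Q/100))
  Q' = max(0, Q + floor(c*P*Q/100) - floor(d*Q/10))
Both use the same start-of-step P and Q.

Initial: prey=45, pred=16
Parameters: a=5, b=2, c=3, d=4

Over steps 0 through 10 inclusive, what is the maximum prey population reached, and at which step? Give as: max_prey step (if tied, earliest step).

Answer: 53 1

Derivation:
Step 1: prey: 45+22-14=53; pred: 16+21-6=31
Step 2: prey: 53+26-32=47; pred: 31+49-12=68
Step 3: prey: 47+23-63=7; pred: 68+95-27=136
Step 4: prey: 7+3-19=0; pred: 136+28-54=110
Step 5: prey: 0+0-0=0; pred: 110+0-44=66
Step 6: prey: 0+0-0=0; pred: 66+0-26=40
Step 7: prey: 0+0-0=0; pred: 40+0-16=24
Step 8: prey: 0+0-0=0; pred: 24+0-9=15
Step 9: prey: 0+0-0=0; pred: 15+0-6=9
Step 10: prey: 0+0-0=0; pred: 9+0-3=6
Max prey = 53 at step 1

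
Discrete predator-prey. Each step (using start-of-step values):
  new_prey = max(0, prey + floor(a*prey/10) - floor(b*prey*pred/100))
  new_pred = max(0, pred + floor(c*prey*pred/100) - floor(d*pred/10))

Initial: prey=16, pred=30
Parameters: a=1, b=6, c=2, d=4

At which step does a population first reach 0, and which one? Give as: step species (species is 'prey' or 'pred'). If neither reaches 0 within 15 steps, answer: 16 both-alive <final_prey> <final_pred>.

Answer: 1 prey

Derivation:
Step 1: prey: 16+1-28=0; pred: 30+9-12=27
First extinction: prey at step 1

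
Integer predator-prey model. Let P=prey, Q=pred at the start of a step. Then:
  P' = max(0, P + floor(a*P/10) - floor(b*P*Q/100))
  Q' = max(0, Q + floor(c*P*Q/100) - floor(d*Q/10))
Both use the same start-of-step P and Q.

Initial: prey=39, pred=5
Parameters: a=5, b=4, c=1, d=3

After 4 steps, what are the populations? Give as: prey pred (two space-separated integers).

Step 1: prey: 39+19-7=51; pred: 5+1-1=5
Step 2: prey: 51+25-10=66; pred: 5+2-1=6
Step 3: prey: 66+33-15=84; pred: 6+3-1=8
Step 4: prey: 84+42-26=100; pred: 8+6-2=12

Answer: 100 12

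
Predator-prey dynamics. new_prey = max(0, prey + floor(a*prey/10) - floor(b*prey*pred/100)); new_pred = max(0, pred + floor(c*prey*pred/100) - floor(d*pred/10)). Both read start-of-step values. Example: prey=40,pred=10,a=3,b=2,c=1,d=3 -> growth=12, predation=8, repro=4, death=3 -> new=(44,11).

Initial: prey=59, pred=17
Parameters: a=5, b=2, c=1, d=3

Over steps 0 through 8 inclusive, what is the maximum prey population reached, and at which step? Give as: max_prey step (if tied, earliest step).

Answer: 73 2

Derivation:
Step 1: prey: 59+29-20=68; pred: 17+10-5=22
Step 2: prey: 68+34-29=73; pred: 22+14-6=30
Step 3: prey: 73+36-43=66; pred: 30+21-9=42
Step 4: prey: 66+33-55=44; pred: 42+27-12=57
Step 5: prey: 44+22-50=16; pred: 57+25-17=65
Step 6: prey: 16+8-20=4; pred: 65+10-19=56
Step 7: prey: 4+2-4=2; pred: 56+2-16=42
Step 8: prey: 2+1-1=2; pred: 42+0-12=30
Max prey = 73 at step 2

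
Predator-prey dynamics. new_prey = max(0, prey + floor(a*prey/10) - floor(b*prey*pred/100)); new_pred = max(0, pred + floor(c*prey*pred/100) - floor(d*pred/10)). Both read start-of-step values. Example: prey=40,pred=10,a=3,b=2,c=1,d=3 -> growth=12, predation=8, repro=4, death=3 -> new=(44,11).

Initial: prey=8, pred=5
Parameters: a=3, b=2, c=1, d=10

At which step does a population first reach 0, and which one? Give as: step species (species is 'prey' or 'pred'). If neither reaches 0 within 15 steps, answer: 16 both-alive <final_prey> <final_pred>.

Step 1: prey: 8+2-0=10; pred: 5+0-5=0
First extinction: pred at step 1

Answer: 1 pred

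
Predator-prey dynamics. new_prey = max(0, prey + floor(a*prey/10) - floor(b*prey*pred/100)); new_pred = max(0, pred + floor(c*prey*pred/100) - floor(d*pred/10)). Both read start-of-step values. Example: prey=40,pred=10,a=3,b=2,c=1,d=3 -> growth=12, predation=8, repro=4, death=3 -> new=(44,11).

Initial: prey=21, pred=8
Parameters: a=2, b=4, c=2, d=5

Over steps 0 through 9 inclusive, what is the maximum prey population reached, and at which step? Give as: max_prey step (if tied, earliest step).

Step 1: prey: 21+4-6=19; pred: 8+3-4=7
Step 2: prey: 19+3-5=17; pred: 7+2-3=6
Step 3: prey: 17+3-4=16; pred: 6+2-3=5
Step 4: prey: 16+3-3=16; pred: 5+1-2=4
Step 5: prey: 16+3-2=17; pred: 4+1-2=3
Step 6: prey: 17+3-2=18; pred: 3+1-1=3
Step 7: prey: 18+3-2=19; pred: 3+1-1=3
Step 8: prey: 19+3-2=20; pred: 3+1-1=3
Step 9: prey: 20+4-2=22; pred: 3+1-1=3
Max prey = 22 at step 9

Answer: 22 9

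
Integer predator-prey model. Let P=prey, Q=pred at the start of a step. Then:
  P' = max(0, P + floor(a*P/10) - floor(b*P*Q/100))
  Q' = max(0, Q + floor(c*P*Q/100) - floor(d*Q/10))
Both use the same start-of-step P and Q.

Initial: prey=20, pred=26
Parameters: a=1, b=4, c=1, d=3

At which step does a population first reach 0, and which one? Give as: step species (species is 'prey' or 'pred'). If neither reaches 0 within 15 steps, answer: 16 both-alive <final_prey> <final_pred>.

Answer: 16 both-alive 1 3

Derivation:
Step 1: prey: 20+2-20=2; pred: 26+5-7=24
Step 2: prey: 2+0-1=1; pred: 24+0-7=17
Step 3: prey: 1+0-0=1; pred: 17+0-5=12
Step 4: prey: 1+0-0=1; pred: 12+0-3=9
Step 5: prey: 1+0-0=1; pred: 9+0-2=7
Step 6: prey: 1+0-0=1; pred: 7+0-2=5
Step 7: prey: 1+0-0=1; pred: 5+0-1=4
Step 8: prey: 1+0-0=1; pred: 4+0-1=3
Step 9: prey: 1+0-0=1; pred: 3+0-0=3
Steps 10-15: state stable at prey=1, pred=3 (no change)
No extinction within 15 steps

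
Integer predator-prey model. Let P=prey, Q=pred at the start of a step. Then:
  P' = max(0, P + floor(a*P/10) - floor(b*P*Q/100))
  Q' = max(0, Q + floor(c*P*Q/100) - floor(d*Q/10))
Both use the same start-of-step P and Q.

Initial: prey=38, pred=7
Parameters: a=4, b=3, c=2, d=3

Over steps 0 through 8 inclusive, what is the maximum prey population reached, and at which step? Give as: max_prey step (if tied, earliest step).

Step 1: prey: 38+15-7=46; pred: 7+5-2=10
Step 2: prey: 46+18-13=51; pred: 10+9-3=16
Step 3: prey: 51+20-24=47; pred: 16+16-4=28
Step 4: prey: 47+18-39=26; pred: 28+26-8=46
Step 5: prey: 26+10-35=1; pred: 46+23-13=56
Step 6: prey: 1+0-1=0; pred: 56+1-16=41
Step 7: prey: 0+0-0=0; pred: 41+0-12=29
Step 8: prey: 0+0-0=0; pred: 29+0-8=21
Max prey = 51 at step 2

Answer: 51 2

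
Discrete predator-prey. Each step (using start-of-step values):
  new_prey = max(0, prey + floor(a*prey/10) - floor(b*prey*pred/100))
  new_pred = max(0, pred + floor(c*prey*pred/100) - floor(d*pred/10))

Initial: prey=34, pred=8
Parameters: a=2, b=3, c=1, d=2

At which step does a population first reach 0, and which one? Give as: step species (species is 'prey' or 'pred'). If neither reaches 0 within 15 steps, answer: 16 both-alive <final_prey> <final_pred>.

Step 1: prey: 34+6-8=32; pred: 8+2-1=9
Step 2: prey: 32+6-8=30; pred: 9+2-1=10
Step 3: prey: 30+6-9=27; pred: 10+3-2=11
Step 4: prey: 27+5-8=24; pred: 11+2-2=11
Step 5: prey: 24+4-7=21; pred: 11+2-2=11
Step 6: prey: 21+4-6=19; pred: 11+2-2=11
Step 7: prey: 19+3-6=16; pred: 11+2-2=11
Step 8: prey: 16+3-5=14; pred: 11+1-2=10
Step 9: prey: 14+2-4=12; pred: 10+1-2=9
Step 10: prey: 12+2-3=11; pred: 9+1-1=9
Step 11: prey: 11+2-2=11; pred: 9+0-1=8
Step 12: prey: 11+2-2=11; pred: 8+0-1=7
Step 13: prey: 11+2-2=11; pred: 7+0-1=6
Step 14: prey: 11+2-1=12; pred: 6+0-1=5
Step 15: prey: 12+2-1=13; pred: 5+0-1=4
No extinction within 15 steps

Answer: 16 both-alive 13 4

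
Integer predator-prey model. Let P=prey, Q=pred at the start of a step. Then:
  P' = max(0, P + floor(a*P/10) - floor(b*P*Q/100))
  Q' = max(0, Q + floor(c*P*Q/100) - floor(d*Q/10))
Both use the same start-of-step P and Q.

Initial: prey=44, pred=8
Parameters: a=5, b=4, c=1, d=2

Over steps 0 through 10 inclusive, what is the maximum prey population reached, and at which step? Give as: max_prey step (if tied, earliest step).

Answer: 58 2

Derivation:
Step 1: prey: 44+22-14=52; pred: 8+3-1=10
Step 2: prey: 52+26-20=58; pred: 10+5-2=13
Step 3: prey: 58+29-30=57; pred: 13+7-2=18
Step 4: prey: 57+28-41=44; pred: 18+10-3=25
Step 5: prey: 44+22-44=22; pred: 25+11-5=31
Step 6: prey: 22+11-27=6; pred: 31+6-6=31
Step 7: prey: 6+3-7=2; pred: 31+1-6=26
Step 8: prey: 2+1-2=1; pred: 26+0-5=21
Step 9: prey: 1+0-0=1; pred: 21+0-4=17
Step 10: prey: 1+0-0=1; pred: 17+0-3=14
Max prey = 58 at step 2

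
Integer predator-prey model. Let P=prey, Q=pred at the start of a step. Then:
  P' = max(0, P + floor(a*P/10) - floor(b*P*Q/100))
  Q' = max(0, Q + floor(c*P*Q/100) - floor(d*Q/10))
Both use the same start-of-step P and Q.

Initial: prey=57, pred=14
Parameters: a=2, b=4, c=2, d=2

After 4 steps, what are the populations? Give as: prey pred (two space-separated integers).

Step 1: prey: 57+11-31=37; pred: 14+15-2=27
Step 2: prey: 37+7-39=5; pred: 27+19-5=41
Step 3: prey: 5+1-8=0; pred: 41+4-8=37
Step 4: prey: 0+0-0=0; pred: 37+0-7=30

Answer: 0 30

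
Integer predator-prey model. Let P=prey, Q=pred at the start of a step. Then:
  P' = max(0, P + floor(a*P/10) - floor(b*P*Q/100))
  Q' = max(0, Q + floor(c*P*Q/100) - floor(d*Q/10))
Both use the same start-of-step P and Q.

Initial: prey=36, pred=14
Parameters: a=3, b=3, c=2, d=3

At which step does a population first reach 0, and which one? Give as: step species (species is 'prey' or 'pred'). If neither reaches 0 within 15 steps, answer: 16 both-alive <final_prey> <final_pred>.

Answer: 16 both-alive 1 3

Derivation:
Step 1: prey: 36+10-15=31; pred: 14+10-4=20
Step 2: prey: 31+9-18=22; pred: 20+12-6=26
Step 3: prey: 22+6-17=11; pred: 26+11-7=30
Step 4: prey: 11+3-9=5; pred: 30+6-9=27
Step 5: prey: 5+1-4=2; pred: 27+2-8=21
Step 6: prey: 2+0-1=1; pred: 21+0-6=15
Step 7: prey: 1+0-0=1; pred: 15+0-4=11
Step 8: prey: 1+0-0=1; pred: 11+0-3=8
Step 9: prey: 1+0-0=1; pred: 8+0-2=6
Step 10: prey: 1+0-0=1; pred: 6+0-1=5
Step 11: prey: 1+0-0=1; pred: 5+0-1=4
Step 12: prey: 1+0-0=1; pred: 4+0-1=3
Step 13: prey: 1+0-0=1; pred: 3+0-0=3
Steps 14-15: state stable at prey=1, pred=3 (no change)
No extinction within 15 steps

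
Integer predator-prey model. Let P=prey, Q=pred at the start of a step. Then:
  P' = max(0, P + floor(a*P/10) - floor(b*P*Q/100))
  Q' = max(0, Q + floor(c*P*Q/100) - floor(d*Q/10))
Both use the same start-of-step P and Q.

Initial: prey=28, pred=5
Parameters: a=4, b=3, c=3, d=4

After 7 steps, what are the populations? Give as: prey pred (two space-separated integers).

Step 1: prey: 28+11-4=35; pred: 5+4-2=7
Step 2: prey: 35+14-7=42; pred: 7+7-2=12
Step 3: prey: 42+16-15=43; pred: 12+15-4=23
Step 4: prey: 43+17-29=31; pred: 23+29-9=43
Step 5: prey: 31+12-39=4; pred: 43+39-17=65
Step 6: prey: 4+1-7=0; pred: 65+7-26=46
Step 7: prey: 0+0-0=0; pred: 46+0-18=28

Answer: 0 28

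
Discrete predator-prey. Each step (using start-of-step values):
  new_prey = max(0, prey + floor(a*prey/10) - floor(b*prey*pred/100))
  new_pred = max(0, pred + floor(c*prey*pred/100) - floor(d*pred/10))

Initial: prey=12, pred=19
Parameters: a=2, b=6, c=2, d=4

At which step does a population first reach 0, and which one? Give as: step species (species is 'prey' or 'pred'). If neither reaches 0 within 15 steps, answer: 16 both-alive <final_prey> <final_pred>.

Step 1: prey: 12+2-13=1; pred: 19+4-7=16
Step 2: prey: 1+0-0=1; pred: 16+0-6=10
Step 3: prey: 1+0-0=1; pred: 10+0-4=6
Step 4: prey: 1+0-0=1; pred: 6+0-2=4
Step 5: prey: 1+0-0=1; pred: 4+0-1=3
Step 6: prey: 1+0-0=1; pred: 3+0-1=2
Step 7: prey: 1+0-0=1; pred: 2+0-0=2
Steps 8-15: state stable at prey=1, pred=2 (no change)
No extinction within 15 steps

Answer: 16 both-alive 1 2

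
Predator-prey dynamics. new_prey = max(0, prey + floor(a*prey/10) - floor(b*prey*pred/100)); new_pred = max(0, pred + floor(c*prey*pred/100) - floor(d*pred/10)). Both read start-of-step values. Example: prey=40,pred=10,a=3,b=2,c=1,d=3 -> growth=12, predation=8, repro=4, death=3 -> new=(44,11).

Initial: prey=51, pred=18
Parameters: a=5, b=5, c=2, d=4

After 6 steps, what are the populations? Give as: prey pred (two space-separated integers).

Answer: 0 6

Derivation:
Step 1: prey: 51+25-45=31; pred: 18+18-7=29
Step 2: prey: 31+15-44=2; pred: 29+17-11=35
Step 3: prey: 2+1-3=0; pred: 35+1-14=22
Step 4: prey: 0+0-0=0; pred: 22+0-8=14
Step 5: prey: 0+0-0=0; pred: 14+0-5=9
Step 6: prey: 0+0-0=0; pred: 9+0-3=6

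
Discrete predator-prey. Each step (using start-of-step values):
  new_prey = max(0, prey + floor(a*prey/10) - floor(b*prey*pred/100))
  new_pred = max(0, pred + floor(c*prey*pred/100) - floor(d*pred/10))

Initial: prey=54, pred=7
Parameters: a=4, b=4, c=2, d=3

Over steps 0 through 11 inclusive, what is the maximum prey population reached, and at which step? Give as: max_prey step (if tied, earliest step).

Step 1: prey: 54+21-15=60; pred: 7+7-2=12
Step 2: prey: 60+24-28=56; pred: 12+14-3=23
Step 3: prey: 56+22-51=27; pred: 23+25-6=42
Step 4: prey: 27+10-45=0; pred: 42+22-12=52
Step 5: prey: 0+0-0=0; pred: 52+0-15=37
Step 6: prey: 0+0-0=0; pred: 37+0-11=26
Step 7: prey: 0+0-0=0; pred: 26+0-7=19
Step 8: prey: 0+0-0=0; pred: 19+0-5=14
Step 9: prey: 0+0-0=0; pred: 14+0-4=10
Step 10: prey: 0+0-0=0; pred: 10+0-3=7
Step 11: prey: 0+0-0=0; pred: 7+0-2=5
Max prey = 60 at step 1

Answer: 60 1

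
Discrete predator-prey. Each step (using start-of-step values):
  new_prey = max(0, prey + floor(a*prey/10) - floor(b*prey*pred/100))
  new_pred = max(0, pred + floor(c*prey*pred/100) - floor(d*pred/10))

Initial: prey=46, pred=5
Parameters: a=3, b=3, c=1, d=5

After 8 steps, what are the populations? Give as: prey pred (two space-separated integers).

Step 1: prey: 46+13-6=53; pred: 5+2-2=5
Step 2: prey: 53+15-7=61; pred: 5+2-2=5
Step 3: prey: 61+18-9=70; pred: 5+3-2=6
Step 4: prey: 70+21-12=79; pred: 6+4-3=7
Step 5: prey: 79+23-16=86; pred: 7+5-3=9
Step 6: prey: 86+25-23=88; pred: 9+7-4=12
Step 7: prey: 88+26-31=83; pred: 12+10-6=16
Step 8: prey: 83+24-39=68; pred: 16+13-8=21

Answer: 68 21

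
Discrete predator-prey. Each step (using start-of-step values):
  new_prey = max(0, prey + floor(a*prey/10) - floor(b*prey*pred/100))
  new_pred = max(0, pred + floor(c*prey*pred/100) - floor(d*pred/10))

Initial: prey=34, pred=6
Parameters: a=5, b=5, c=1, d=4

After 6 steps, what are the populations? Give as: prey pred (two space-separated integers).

Step 1: prey: 34+17-10=41; pred: 6+2-2=6
Step 2: prey: 41+20-12=49; pred: 6+2-2=6
Step 3: prey: 49+24-14=59; pred: 6+2-2=6
Step 4: prey: 59+29-17=71; pred: 6+3-2=7
Step 5: prey: 71+35-24=82; pred: 7+4-2=9
Step 6: prey: 82+41-36=87; pred: 9+7-3=13

Answer: 87 13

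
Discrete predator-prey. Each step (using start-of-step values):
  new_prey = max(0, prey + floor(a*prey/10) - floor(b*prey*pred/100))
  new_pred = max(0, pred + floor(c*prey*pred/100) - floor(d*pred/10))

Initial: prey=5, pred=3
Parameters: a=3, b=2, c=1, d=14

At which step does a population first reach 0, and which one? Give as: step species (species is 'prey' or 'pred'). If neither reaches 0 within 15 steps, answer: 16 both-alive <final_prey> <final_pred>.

Step 1: prey: 5+1-0=6; pred: 3+0-4=0
First extinction: pred at step 1

Answer: 1 pred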